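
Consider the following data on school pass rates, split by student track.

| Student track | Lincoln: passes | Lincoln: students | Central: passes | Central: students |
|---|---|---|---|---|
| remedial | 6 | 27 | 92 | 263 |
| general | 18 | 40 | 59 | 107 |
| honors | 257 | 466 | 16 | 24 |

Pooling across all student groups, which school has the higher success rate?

Remedial: Lincoln 6/27 = 22.2%, Central 92/263 = 35.0% → Central
General: Lincoln 18/40 = 45.0%, Central 59/107 = 55.1% → Central
Honors: Lincoln 257/466 = 55.2%, Central 16/24 = 66.7% → Central
Overall: Lincoln 281/533 = 52.7%, Central 167/394 = 42.4% → Lincoln
(Central wins every student group but Lincoln wins overall — Central's students skew toward the low-rate remedial group.)

Lincoln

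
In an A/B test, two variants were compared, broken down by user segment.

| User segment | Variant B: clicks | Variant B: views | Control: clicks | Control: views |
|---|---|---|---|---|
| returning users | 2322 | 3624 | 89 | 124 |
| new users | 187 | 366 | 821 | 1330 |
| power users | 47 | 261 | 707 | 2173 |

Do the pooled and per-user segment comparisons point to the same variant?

Returning users: Variant B 2322/3624 = 64.1%, Control 89/124 = 71.8% → Control
New users: Variant B 187/366 = 51.1%, Control 821/1330 = 61.7% → Control
Power users: Variant B 47/261 = 18.0%, Control 707/2173 = 32.5% → Control
Overall: Variant B 2556/4251 = 60.1%, Control 1617/3627 = 44.6% → Variant B
Control wins each user group but Variant B wins overall — the comparison reverses. Control's views skew toward power users, which has a lower base rate.

No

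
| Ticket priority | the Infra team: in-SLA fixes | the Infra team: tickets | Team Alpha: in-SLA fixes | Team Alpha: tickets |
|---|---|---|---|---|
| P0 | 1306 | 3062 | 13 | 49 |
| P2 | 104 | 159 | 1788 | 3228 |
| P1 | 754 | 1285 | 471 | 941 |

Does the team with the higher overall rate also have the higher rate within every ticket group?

P0: the Infra team 1306/3062 = 42.7%, Team Alpha 13/49 = 26.5% → the Infra team
P2: the Infra team 104/159 = 65.4%, Team Alpha 1788/3228 = 55.4% → the Infra team
P1: the Infra team 754/1285 = 58.7%, Team Alpha 471/941 = 50.1% → the Infra team
Overall: the Infra team 2164/4506 = 48.0%, Team Alpha 2272/4218 = 53.9% → Team Alpha
The Infra team wins each ticket group but Team Alpha wins overall — the comparison reverses. The Infra team's tickets skew toward P0, which has a lower base rate.

No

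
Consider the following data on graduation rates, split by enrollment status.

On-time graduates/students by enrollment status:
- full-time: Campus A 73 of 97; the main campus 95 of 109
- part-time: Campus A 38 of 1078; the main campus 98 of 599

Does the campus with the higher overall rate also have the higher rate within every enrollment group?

Full-time: Campus A 73/97 = 75.3%, the main campus 95/109 = 87.2% → the main campus
Part-time: Campus A 38/1078 = 3.5%, the main campus 98/599 = 16.4% → the main campus
Overall: Campus A 111/1175 = 9.4%, the main campus 193/708 = 27.3% → the main campus
The main campus wins overall and in every enrollment group — no reversal.

Yes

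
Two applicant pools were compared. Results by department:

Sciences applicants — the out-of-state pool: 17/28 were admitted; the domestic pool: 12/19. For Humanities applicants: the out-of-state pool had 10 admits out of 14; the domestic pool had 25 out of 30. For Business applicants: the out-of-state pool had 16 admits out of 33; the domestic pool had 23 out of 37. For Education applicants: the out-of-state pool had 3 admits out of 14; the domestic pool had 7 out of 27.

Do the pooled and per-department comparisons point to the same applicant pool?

Yes

Sciences: the out-of-state pool 17/28 = 60.7%, the domestic pool 12/19 = 63.2% → the domestic pool
Humanities: the out-of-state pool 10/14 = 71.4%, the domestic pool 25/30 = 83.3% → the domestic pool
Business: the out-of-state pool 16/33 = 48.5%, the domestic pool 23/37 = 62.2% → the domestic pool
Education: the out-of-state pool 3/14 = 21.4%, the domestic pool 7/27 = 25.9% → the domestic pool
Overall: the out-of-state pool 46/89 = 51.7%, the domestic pool 67/113 = 59.3% → the domestic pool
The domestic pool wins overall and in every department group — no reversal.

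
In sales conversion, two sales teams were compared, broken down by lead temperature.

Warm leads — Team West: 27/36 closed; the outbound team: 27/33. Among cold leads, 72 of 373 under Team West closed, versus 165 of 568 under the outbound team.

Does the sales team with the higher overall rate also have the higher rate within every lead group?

Warm: Team West 27/36 = 75.0%, the outbound team 27/33 = 81.8% → the outbound team
Cold: Team West 72/373 = 19.3%, the outbound team 165/568 = 29.0% → the outbound team
Overall: Team West 99/409 = 24.2%, the outbound team 192/601 = 31.9% → the outbound team
The outbound team wins overall and in every lead group — no reversal.

Yes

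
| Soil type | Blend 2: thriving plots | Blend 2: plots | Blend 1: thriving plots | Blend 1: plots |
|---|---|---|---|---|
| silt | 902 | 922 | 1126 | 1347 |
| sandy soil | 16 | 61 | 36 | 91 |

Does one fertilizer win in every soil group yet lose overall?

No

Silt: Blend 2 902/922 = 97.8%, Blend 1 1126/1347 = 83.6% → Blend 2
Sandy soil: Blend 2 16/61 = 26.2%, Blend 1 36/91 = 39.6% → Blend 1
Overall: Blend 2 918/983 = 93.4%, Blend 1 1162/1438 = 80.8% → Blend 2
Neither sweeps: Blend 2 wins 1 of 2 groups, Blend 1 wins 1. Blend 2 wins overall but not every group — no Simpson reversal.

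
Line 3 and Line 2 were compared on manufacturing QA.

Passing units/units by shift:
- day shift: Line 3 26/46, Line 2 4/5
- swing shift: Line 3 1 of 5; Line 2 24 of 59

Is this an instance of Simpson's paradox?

Yes

Day shift: Line 3 26/46 = 56.5%, Line 2 4/5 = 80.0% → Line 2
Swing shift: Line 3 1/5 = 20.0%, Line 2 24/59 = 40.7% → Line 2
Overall: Line 3 27/51 = 52.9%, Line 2 28/64 = 43.8% → Line 3
Line 2 wins each shift group but Line 3 wins overall — the comparison reverses. Line 2's units skew toward swing shift, which has a lower base rate.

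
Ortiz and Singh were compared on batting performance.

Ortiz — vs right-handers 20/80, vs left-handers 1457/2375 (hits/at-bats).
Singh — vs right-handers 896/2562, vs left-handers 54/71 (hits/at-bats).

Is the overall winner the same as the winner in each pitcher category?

No

Vs right-handers: Ortiz 20/80 = 25.0%, Singh 896/2562 = 35.0% → Singh
Vs left-handers: Ortiz 1457/2375 = 61.3%, Singh 54/71 = 76.1% → Singh
Overall: Ortiz 1477/2455 = 60.2%, Singh 950/2633 = 36.1% → Ortiz
Singh wins each pitcher group but Ortiz wins overall — the comparison reverses. Singh's at-bats skew toward vs right-handers, which has a lower base rate.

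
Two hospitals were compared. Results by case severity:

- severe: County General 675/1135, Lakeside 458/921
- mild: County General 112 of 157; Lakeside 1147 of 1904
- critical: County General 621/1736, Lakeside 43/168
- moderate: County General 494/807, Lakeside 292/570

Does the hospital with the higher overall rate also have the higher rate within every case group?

Severe: County General 675/1135 = 59.5%, Lakeside 458/921 = 49.7% → County General
Mild: County General 112/157 = 71.3%, Lakeside 1147/1904 = 60.2% → County General
Critical: County General 621/1736 = 35.8%, Lakeside 43/168 = 25.6% → County General
Moderate: County General 494/807 = 61.2%, Lakeside 292/570 = 51.2% → County General
Overall: County General 1902/3835 = 49.6%, Lakeside 1940/3563 = 54.4% → Lakeside
County General wins each case group but Lakeside wins overall — the comparison reverses. County General's patients skew toward critical, which has a lower base rate.

No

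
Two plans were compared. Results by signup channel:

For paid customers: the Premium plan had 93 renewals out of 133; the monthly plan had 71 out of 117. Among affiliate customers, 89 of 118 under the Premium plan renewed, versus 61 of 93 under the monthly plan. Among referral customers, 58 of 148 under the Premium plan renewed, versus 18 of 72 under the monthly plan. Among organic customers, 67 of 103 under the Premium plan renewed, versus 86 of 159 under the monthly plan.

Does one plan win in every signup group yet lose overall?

No

Paid: the Premium plan 93/133 = 69.9%, the monthly plan 71/117 = 60.7% → the Premium plan
Affiliate: the Premium plan 89/118 = 75.4%, the monthly plan 61/93 = 65.6% → the Premium plan
Referral: the Premium plan 58/148 = 39.2%, the monthly plan 18/72 = 25.0% → the Premium plan
Organic: the Premium plan 67/103 = 65.0%, the monthly plan 86/159 = 54.1% → the Premium plan
Overall: the Premium plan 307/502 = 61.2%, the monthly plan 236/441 = 53.5% → the Premium plan
The Premium plan wins overall and in every signup group — no reversal.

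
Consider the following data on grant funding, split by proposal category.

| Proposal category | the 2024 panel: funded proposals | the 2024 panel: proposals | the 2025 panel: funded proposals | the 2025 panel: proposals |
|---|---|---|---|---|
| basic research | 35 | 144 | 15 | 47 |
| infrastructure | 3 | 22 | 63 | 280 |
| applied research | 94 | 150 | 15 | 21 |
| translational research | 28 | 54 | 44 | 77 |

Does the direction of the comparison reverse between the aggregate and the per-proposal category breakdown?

Basic research: the 2024 panel 35/144 = 24.3%, the 2025 panel 15/47 = 31.9% → the 2025 panel
Infrastructure: the 2024 panel 3/22 = 13.6%, the 2025 panel 63/280 = 22.5% → the 2025 panel
Applied research: the 2024 panel 94/150 = 62.7%, the 2025 panel 15/21 = 71.4% → the 2025 panel
Translational research: the 2024 panel 28/54 = 51.9%, the 2025 panel 44/77 = 57.1% → the 2025 panel
Overall: the 2024 panel 160/370 = 43.2%, the 2025 panel 137/425 = 32.2% → the 2024 panel
The 2025 panel wins each proposal group but the 2024 panel wins overall — the comparison reverses. The 2025 panel's proposals skew toward infrastructure, which has a lower base rate.

Yes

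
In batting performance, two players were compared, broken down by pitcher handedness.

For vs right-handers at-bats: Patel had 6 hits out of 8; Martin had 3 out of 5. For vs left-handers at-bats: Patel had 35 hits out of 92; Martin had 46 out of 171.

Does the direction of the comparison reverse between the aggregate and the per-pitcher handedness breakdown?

No

Vs right-handers: Patel 6/8 = 75.0%, Martin 3/5 = 60.0% → Patel
Vs left-handers: Patel 35/92 = 38.0%, Martin 46/171 = 26.9% → Patel
Overall: Patel 41/100 = 41.0%, Martin 49/176 = 27.8% → Patel
Patel wins overall and in every pitcher group — no reversal.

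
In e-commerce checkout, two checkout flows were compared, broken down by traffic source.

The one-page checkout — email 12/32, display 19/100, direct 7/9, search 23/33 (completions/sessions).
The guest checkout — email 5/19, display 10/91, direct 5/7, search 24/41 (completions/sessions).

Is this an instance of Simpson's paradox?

Email: the one-page checkout 12/32 = 37.5%, the guest checkout 5/19 = 26.3% → the one-page checkout
Display: the one-page checkout 19/100 = 19.0%, the guest checkout 10/91 = 11.0% → the one-page checkout
Direct: the one-page checkout 7/9 = 77.8%, the guest checkout 5/7 = 71.4% → the one-page checkout
Search: the one-page checkout 23/33 = 69.7%, the guest checkout 24/41 = 58.5% → the one-page checkout
Overall: the one-page checkout 61/174 = 35.1%, the guest checkout 44/158 = 27.8% → the one-page checkout
The one-page checkout wins overall and in every traffic group — no reversal.

No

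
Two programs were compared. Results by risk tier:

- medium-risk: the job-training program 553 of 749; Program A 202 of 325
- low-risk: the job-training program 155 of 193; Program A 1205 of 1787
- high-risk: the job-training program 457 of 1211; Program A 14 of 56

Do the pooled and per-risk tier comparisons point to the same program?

Medium-risk: the job-training program 553/749 = 73.8%, Program A 202/325 = 62.2% → the job-training program
Low-risk: the job-training program 155/193 = 80.3%, Program A 1205/1787 = 67.4% → the job-training program
High-risk: the job-training program 457/1211 = 37.7%, Program A 14/56 = 25.0% → the job-training program
Overall: the job-training program 1165/2153 = 54.1%, Program A 1421/2168 = 65.5% → Program A
The job-training program wins each risk group but Program A wins overall — the comparison reverses. The job-training program's participants skew toward high-risk, which has a lower base rate.

No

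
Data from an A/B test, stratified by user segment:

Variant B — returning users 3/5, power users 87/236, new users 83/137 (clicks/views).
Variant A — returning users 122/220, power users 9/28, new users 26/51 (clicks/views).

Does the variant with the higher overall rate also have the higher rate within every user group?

No

Returning users: Variant B 3/5 = 60.0%, Variant A 122/220 = 55.5% → Variant B
Power users: Variant B 87/236 = 36.9%, Variant A 9/28 = 32.1% → Variant B
New users: Variant B 83/137 = 60.6%, Variant A 26/51 = 51.0% → Variant B
Overall: Variant B 173/378 = 45.8%, Variant A 157/299 = 52.5% → Variant A
Variant B wins each user group but Variant A wins overall — the comparison reverses. Variant B's views skew toward power users, which has a lower base rate.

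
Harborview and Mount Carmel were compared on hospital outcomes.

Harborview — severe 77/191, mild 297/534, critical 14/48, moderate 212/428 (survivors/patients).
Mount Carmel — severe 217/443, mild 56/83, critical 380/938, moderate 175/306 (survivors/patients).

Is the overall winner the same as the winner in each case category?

No

Severe: Harborview 77/191 = 40.3%, Mount Carmel 217/443 = 49.0% → Mount Carmel
Mild: Harborview 297/534 = 55.6%, Mount Carmel 56/83 = 67.5% → Mount Carmel
Critical: Harborview 14/48 = 29.2%, Mount Carmel 380/938 = 40.5% → Mount Carmel
Moderate: Harborview 212/428 = 49.5%, Mount Carmel 175/306 = 57.2% → Mount Carmel
Overall: Harborview 600/1201 = 50.0%, Mount Carmel 828/1770 = 46.8% → Harborview
Mount Carmel wins each case group but Harborview wins overall — the comparison reverses. Mount Carmel's patients skew toward critical, which has a lower base rate.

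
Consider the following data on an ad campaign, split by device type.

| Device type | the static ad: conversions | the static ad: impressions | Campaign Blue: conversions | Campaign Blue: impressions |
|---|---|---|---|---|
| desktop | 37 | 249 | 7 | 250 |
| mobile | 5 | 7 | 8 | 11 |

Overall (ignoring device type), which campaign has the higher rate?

the static ad

Desktop: the static ad 37/249 = 14.9%, Campaign Blue 7/250 = 2.8% → the static ad
Mobile: the static ad 5/7 = 71.4%, Campaign Blue 8/11 = 72.7% → Campaign Blue
Overall: the static ad 42/256 = 16.4%, Campaign Blue 15/261 = 5.7% → the static ad
(Neither sweeps every device group, but the static ad has the higher pooled rate.)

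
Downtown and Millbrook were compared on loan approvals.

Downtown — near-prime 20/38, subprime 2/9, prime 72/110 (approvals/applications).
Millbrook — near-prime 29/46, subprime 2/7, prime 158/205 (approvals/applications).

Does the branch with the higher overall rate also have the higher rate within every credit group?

Near-prime: Downtown 20/38 = 52.6%, Millbrook 29/46 = 63.0% → Millbrook
Subprime: Downtown 2/9 = 22.2%, Millbrook 2/7 = 28.6% → Millbrook
Prime: Downtown 72/110 = 65.5%, Millbrook 158/205 = 77.1% → Millbrook
Overall: Downtown 94/157 = 59.9%, Millbrook 189/258 = 73.3% → Millbrook
Millbrook wins overall and in every credit group — no reversal.

Yes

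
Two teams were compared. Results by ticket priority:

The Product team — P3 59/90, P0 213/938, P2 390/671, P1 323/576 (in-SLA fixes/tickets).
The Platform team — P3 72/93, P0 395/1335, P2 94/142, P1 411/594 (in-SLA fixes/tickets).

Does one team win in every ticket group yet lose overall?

No

P3: the Product team 59/90 = 65.6%, the Platform team 72/93 = 77.4% → the Platform team
P0: the Product team 213/938 = 22.7%, the Platform team 395/1335 = 29.6% → the Platform team
P2: the Product team 390/671 = 58.1%, the Platform team 94/142 = 66.2% → the Platform team
P1: the Product team 323/576 = 56.1%, the Platform team 411/594 = 69.2% → the Platform team
Overall: the Product team 985/2275 = 43.3%, the Platform team 972/2164 = 44.9% → the Platform team
The Platform team wins overall and in every ticket group — no reversal.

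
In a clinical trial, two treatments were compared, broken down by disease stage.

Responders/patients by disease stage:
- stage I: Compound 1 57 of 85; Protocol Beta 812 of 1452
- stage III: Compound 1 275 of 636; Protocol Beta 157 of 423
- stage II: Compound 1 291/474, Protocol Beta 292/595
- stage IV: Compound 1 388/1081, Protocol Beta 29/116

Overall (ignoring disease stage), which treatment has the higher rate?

Stage I: Compound 1 57/85 = 67.1%, Protocol Beta 812/1452 = 55.9% → Compound 1
Stage III: Compound 1 275/636 = 43.2%, Protocol Beta 157/423 = 37.1% → Compound 1
Stage II: Compound 1 291/474 = 61.4%, Protocol Beta 292/595 = 49.1% → Compound 1
Stage IV: Compound 1 388/1081 = 35.9%, Protocol Beta 29/116 = 25.0% → Compound 1
Overall: Compound 1 1011/2276 = 44.4%, Protocol Beta 1290/2586 = 49.9% → Protocol Beta
(Compound 1 wins every disease group but Protocol Beta wins overall — Compound 1's patients skew toward the low-rate stage IV group.)

Protocol Beta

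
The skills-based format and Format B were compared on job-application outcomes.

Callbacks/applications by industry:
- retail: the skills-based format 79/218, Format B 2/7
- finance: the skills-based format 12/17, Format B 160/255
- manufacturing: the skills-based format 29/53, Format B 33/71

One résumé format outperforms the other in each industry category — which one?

the skills-based format

Retail: the skills-based format 79/218 = 36.2%, Format B 2/7 = 28.6% → the skills-based format
Finance: the skills-based format 12/17 = 70.6%, Format B 160/255 = 62.7% → the skills-based format
Manufacturing: the skills-based format 29/53 = 54.7%, Format B 33/71 = 46.5% → the skills-based format
The skills-based format has the higher rate in all 3 groups.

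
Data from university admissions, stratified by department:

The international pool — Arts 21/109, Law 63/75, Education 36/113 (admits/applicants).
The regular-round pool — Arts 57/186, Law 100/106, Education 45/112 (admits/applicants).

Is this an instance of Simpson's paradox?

Arts: the international pool 21/109 = 19.3%, the regular-round pool 57/186 = 30.6% → the regular-round pool
Law: the international pool 63/75 = 84.0%, the regular-round pool 100/106 = 94.3% → the regular-round pool
Education: the international pool 36/113 = 31.9%, the regular-round pool 45/112 = 40.2% → the regular-round pool
Overall: the international pool 120/297 = 40.4%, the regular-round pool 202/404 = 50.0% → the regular-round pool
The regular-round pool wins overall and in every department group — no reversal.

No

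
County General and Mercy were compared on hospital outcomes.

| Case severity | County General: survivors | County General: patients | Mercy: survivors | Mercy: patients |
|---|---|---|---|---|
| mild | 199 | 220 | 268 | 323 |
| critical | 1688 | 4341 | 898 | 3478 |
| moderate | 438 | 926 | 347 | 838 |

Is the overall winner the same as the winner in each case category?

Mild: County General 199/220 = 90.5%, Mercy 268/323 = 83.0% → County General
Critical: County General 1688/4341 = 38.9%, Mercy 898/3478 = 25.8% → County General
Moderate: County General 438/926 = 47.3%, Mercy 347/838 = 41.4% → County General
Overall: County General 2325/5487 = 42.4%, Mercy 1513/4639 = 32.6% → County General
County General wins overall and in every case group — no reversal.

Yes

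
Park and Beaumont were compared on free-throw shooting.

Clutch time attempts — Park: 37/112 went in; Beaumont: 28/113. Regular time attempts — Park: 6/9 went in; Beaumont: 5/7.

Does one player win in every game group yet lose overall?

No

Clutch time: Park 37/112 = 33.0%, Beaumont 28/113 = 24.8% → Park
Regular time: Park 6/9 = 66.7%, Beaumont 5/7 = 71.4% → Beaumont
Overall: Park 43/121 = 35.5%, Beaumont 33/120 = 27.5% → Park
Neither sweeps: Park wins 1 of 2 groups, Beaumont wins 1. Park wins overall but not every group — no Simpson reversal.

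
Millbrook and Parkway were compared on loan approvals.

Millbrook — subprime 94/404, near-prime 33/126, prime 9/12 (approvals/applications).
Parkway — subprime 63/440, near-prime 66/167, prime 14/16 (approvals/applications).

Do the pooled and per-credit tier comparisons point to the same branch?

Subprime: Millbrook 94/404 = 23.3%, Parkway 63/440 = 14.3% → Millbrook
Near-prime: Millbrook 33/126 = 26.2%, Parkway 66/167 = 39.5% → Parkway
Prime: Millbrook 9/12 = 75.0%, Parkway 14/16 = 87.5% → Parkway
Overall: Millbrook 136/542 = 25.1%, Parkway 143/623 = 23.0% → Millbrook
Neither sweeps: Millbrook wins 1 of 3 groups, Parkway wins 2. Millbrook wins overall but not every group — no Simpson reversal.

No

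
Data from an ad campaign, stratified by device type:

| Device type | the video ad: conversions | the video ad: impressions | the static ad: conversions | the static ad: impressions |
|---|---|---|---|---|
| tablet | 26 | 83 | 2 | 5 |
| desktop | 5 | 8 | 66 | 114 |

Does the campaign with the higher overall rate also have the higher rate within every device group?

No

Tablet: the video ad 26/83 = 31.3%, the static ad 2/5 = 40.0% → the static ad
Desktop: the video ad 5/8 = 62.5%, the static ad 66/114 = 57.9% → the video ad
Overall: the video ad 31/91 = 34.1%, the static ad 68/119 = 57.1% → the static ad
Neither sweeps: the video ad wins 1 of 2 groups, the static ad wins 1. The static ad wins overall but not every group — no Simpson reversal.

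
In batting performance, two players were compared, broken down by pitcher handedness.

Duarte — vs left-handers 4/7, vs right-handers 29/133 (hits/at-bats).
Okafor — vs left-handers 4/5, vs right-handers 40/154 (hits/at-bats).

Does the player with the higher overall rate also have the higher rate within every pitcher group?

Yes

Vs left-handers: Duarte 4/7 = 57.1%, Okafor 4/5 = 80.0% → Okafor
Vs right-handers: Duarte 29/133 = 21.8%, Okafor 40/154 = 26.0% → Okafor
Overall: Duarte 33/140 = 23.6%, Okafor 44/159 = 27.7% → Okafor
Okafor wins overall and in every pitcher group — no reversal.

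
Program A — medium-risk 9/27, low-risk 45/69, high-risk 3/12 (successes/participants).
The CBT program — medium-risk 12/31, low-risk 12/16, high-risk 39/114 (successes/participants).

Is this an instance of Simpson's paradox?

Yes

Medium-risk: Program A 9/27 = 33.3%, the CBT program 12/31 = 38.7% → the CBT program
Low-risk: Program A 45/69 = 65.2%, the CBT program 12/16 = 75.0% → the CBT program
High-risk: Program A 3/12 = 25.0%, the CBT program 39/114 = 34.2% → the CBT program
Overall: Program A 57/108 = 52.8%, the CBT program 63/161 = 39.1% → Program A
The CBT program wins each risk group but Program A wins overall — the comparison reverses. The CBT program's participants skew toward high-risk, which has a lower base rate.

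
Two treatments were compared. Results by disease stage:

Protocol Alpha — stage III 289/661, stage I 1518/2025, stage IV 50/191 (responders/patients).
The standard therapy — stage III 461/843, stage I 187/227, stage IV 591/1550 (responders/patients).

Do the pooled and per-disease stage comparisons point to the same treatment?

No

Stage III: Protocol Alpha 289/661 = 43.7%, the standard therapy 461/843 = 54.7% → the standard therapy
Stage I: Protocol Alpha 1518/2025 = 75.0%, the standard therapy 187/227 = 82.4% → the standard therapy
Stage IV: Protocol Alpha 50/191 = 26.2%, the standard therapy 591/1550 = 38.1% → the standard therapy
Overall: Protocol Alpha 1857/2877 = 64.5%, the standard therapy 1239/2620 = 47.3% → Protocol Alpha
The standard therapy wins each disease group but Protocol Alpha wins overall — the comparison reverses. The standard therapy's patients skew toward stage IV, which has a lower base rate.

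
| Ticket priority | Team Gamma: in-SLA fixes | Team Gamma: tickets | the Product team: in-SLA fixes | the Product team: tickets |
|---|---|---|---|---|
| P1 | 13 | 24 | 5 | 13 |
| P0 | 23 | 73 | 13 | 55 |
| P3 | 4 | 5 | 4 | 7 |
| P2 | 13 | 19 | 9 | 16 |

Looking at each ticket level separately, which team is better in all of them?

Team Gamma

P1: Team Gamma 13/24 = 54.2%, the Product team 5/13 = 38.5% → Team Gamma
P0: Team Gamma 23/73 = 31.5%, the Product team 13/55 = 23.6% → Team Gamma
P3: Team Gamma 4/5 = 80.0%, the Product team 4/7 = 57.1% → Team Gamma
P2: Team Gamma 13/19 = 68.4%, the Product team 9/16 = 56.2% → Team Gamma
Team Gamma has the higher rate in all 4 groups.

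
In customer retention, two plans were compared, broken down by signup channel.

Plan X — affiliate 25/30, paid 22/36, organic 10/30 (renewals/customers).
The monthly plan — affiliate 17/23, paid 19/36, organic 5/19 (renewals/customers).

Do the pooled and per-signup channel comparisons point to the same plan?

Affiliate: Plan X 25/30 = 83.3%, the monthly plan 17/23 = 73.9% → Plan X
Paid: Plan X 22/36 = 61.1%, the monthly plan 19/36 = 52.8% → Plan X
Organic: Plan X 10/30 = 33.3%, the monthly plan 5/19 = 26.3% → Plan X
Overall: Plan X 57/96 = 59.4%, the monthly plan 41/78 = 52.6% → Plan X
Plan X wins overall and in every signup group — no reversal.

Yes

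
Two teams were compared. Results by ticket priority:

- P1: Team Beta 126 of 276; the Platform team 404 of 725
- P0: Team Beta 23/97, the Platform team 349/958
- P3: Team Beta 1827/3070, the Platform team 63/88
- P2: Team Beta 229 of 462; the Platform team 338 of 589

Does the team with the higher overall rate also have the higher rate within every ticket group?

No

P1: Team Beta 126/276 = 45.7%, the Platform team 404/725 = 55.7% → the Platform team
P0: Team Beta 23/97 = 23.7%, the Platform team 349/958 = 36.4% → the Platform team
P3: Team Beta 1827/3070 = 59.5%, the Platform team 63/88 = 71.6% → the Platform team
P2: Team Beta 229/462 = 49.6%, the Platform team 338/589 = 57.4% → the Platform team
Overall: Team Beta 2205/3905 = 56.5%, the Platform team 1154/2360 = 48.9% → Team Beta
The Platform team wins each ticket group but Team Beta wins overall — the comparison reverses. The Platform team's tickets skew toward P0, which has a lower base rate.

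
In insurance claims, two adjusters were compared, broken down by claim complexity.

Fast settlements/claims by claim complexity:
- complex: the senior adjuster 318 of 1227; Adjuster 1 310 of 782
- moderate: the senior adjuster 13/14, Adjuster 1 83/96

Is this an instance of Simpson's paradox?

Complex: the senior adjuster 318/1227 = 25.9%, Adjuster 1 310/782 = 39.6% → Adjuster 1
Moderate: the senior adjuster 13/14 = 92.9%, Adjuster 1 83/96 = 86.5% → the senior adjuster
Overall: the senior adjuster 331/1241 = 26.7%, Adjuster 1 393/878 = 44.8% → Adjuster 1
Neither sweeps: the senior adjuster wins 1 of 2 groups, Adjuster 1 wins 1. Adjuster 1 wins overall but not every group — no Simpson reversal.

No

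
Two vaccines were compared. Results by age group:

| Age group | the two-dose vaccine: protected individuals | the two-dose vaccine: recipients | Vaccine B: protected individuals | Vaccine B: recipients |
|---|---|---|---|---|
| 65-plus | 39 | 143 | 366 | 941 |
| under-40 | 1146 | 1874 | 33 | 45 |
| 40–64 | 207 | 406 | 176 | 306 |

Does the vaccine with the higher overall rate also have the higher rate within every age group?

65-plus: the two-dose vaccine 39/143 = 27.3%, Vaccine B 366/941 = 38.9% → Vaccine B
Under-40: the two-dose vaccine 1146/1874 = 61.2%, Vaccine B 33/45 = 73.3% → Vaccine B
40–64: the two-dose vaccine 207/406 = 51.0%, Vaccine B 176/306 = 57.5% → Vaccine B
Overall: the two-dose vaccine 1392/2423 = 57.4%, Vaccine B 575/1292 = 44.5% → the two-dose vaccine
Vaccine B wins each age group but the two-dose vaccine wins overall — the comparison reverses. Vaccine B's recipients skew toward 65-plus, which has a lower base rate.

No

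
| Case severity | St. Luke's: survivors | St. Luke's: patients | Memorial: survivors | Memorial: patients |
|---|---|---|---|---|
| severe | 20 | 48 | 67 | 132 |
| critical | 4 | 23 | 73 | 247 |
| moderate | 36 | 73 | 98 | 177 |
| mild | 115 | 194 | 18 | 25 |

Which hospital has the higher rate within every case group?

Severe: St. Luke's 20/48 = 41.7%, Memorial 67/132 = 50.8% → Memorial
Critical: St. Luke's 4/23 = 17.4%, Memorial 73/247 = 29.6% → Memorial
Moderate: St. Luke's 36/73 = 49.3%, Memorial 98/177 = 55.4% → Memorial
Mild: St. Luke's 115/194 = 59.3%, Memorial 18/25 = 72.0% → Memorial
Memorial has the higher rate in all 4 groups.

Memorial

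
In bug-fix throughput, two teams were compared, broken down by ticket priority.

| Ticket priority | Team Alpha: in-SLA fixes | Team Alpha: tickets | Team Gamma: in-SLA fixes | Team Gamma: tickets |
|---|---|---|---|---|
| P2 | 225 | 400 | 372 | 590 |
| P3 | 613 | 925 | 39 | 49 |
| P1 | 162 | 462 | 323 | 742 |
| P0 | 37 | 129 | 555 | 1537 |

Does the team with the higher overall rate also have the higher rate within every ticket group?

No

P2: Team Alpha 225/400 = 56.2%, Team Gamma 372/590 = 63.1% → Team Gamma
P3: Team Alpha 613/925 = 66.3%, Team Gamma 39/49 = 79.6% → Team Gamma
P1: Team Alpha 162/462 = 35.1%, Team Gamma 323/742 = 43.5% → Team Gamma
P0: Team Alpha 37/129 = 28.7%, Team Gamma 555/1537 = 36.1% → Team Gamma
Overall: Team Alpha 1037/1916 = 54.1%, Team Gamma 1289/2918 = 44.2% → Team Alpha
Team Gamma wins each ticket group but Team Alpha wins overall — the comparison reverses. Team Gamma's tickets skew toward P0, which has a lower base rate.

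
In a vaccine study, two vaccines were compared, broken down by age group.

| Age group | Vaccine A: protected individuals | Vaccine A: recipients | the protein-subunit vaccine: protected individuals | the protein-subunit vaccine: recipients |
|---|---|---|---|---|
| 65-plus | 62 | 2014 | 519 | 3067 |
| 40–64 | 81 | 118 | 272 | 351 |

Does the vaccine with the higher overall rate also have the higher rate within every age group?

65-plus: Vaccine A 62/2014 = 3.1%, the protein-subunit vaccine 519/3067 = 16.9% → the protein-subunit vaccine
40–64: Vaccine A 81/118 = 68.6%, the protein-subunit vaccine 272/351 = 77.5% → the protein-subunit vaccine
Overall: Vaccine A 143/2132 = 6.7%, the protein-subunit vaccine 791/3418 = 23.1% → the protein-subunit vaccine
The protein-subunit vaccine wins overall and in every age group — no reversal.

Yes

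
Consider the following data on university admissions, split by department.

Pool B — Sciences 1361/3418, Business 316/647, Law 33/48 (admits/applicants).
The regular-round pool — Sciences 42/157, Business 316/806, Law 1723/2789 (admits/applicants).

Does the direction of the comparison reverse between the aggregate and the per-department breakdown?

Yes

Sciences: Pool B 1361/3418 = 39.8%, the regular-round pool 42/157 = 26.8% → Pool B
Business: Pool B 316/647 = 48.8%, the regular-round pool 316/806 = 39.2% → Pool B
Law: Pool B 33/48 = 68.8%, the regular-round pool 1723/2789 = 61.8% → Pool B
Overall: Pool B 1710/4113 = 41.6%, the regular-round pool 2081/3752 = 55.5% → the regular-round pool
Pool B wins each department group but the regular-round pool wins overall — the comparison reverses. Pool B's applicants skew toward Sciences, which has a lower base rate.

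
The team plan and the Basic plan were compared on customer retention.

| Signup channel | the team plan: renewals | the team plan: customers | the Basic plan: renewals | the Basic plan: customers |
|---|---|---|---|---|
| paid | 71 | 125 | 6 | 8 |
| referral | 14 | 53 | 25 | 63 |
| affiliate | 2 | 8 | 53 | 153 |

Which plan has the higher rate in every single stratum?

Paid: the team plan 71/125 = 56.8%, the Basic plan 6/8 = 75.0% → the Basic plan
Referral: the team plan 14/53 = 26.4%, the Basic plan 25/63 = 39.7% → the Basic plan
Affiliate: the team plan 2/8 = 25.0%, the Basic plan 53/153 = 34.6% → the Basic plan
The Basic plan has the higher rate in all 3 groups.

the Basic plan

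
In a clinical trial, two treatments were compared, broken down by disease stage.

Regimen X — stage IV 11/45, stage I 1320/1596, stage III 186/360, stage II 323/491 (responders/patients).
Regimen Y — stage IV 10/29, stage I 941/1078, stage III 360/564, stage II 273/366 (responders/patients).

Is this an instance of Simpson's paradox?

Stage IV: Regimen X 11/45 = 24.4%, Regimen Y 10/29 = 34.5% → Regimen Y
Stage I: Regimen X 1320/1596 = 82.7%, Regimen Y 941/1078 = 87.3% → Regimen Y
Stage III: Regimen X 186/360 = 51.7%, Regimen Y 360/564 = 63.8% → Regimen Y
Stage II: Regimen X 323/491 = 65.8%, Regimen Y 273/366 = 74.6% → Regimen Y
Overall: Regimen X 1840/2492 = 73.8%, Regimen Y 1584/2037 = 77.8% → Regimen Y
Regimen Y wins overall and in every disease group — no reversal.

No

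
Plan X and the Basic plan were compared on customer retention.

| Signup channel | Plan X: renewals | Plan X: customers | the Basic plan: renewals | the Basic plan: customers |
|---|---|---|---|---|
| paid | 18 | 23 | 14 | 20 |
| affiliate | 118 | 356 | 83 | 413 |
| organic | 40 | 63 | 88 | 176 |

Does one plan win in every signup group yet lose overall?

Paid: Plan X 18/23 = 78.3%, the Basic plan 14/20 = 70.0% → Plan X
Affiliate: Plan X 118/356 = 33.1%, the Basic plan 83/413 = 20.1% → Plan X
Organic: Plan X 40/63 = 63.5%, the Basic plan 88/176 = 50.0% → Plan X
Overall: Plan X 176/442 = 39.8%, the Basic plan 185/609 = 30.4% → Plan X
Plan X wins overall and in every signup group — no reversal.

No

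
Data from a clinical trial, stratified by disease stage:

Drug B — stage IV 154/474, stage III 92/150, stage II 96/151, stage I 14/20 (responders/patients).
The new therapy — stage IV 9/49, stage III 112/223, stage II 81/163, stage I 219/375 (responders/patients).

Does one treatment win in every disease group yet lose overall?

Stage IV: Drug B 154/474 = 32.5%, the new therapy 9/49 = 18.4% → Drug B
Stage III: Drug B 92/150 = 61.3%, the new therapy 112/223 = 50.2% → Drug B
Stage II: Drug B 96/151 = 63.6%, the new therapy 81/163 = 49.7% → Drug B
Stage I: Drug B 14/20 = 70.0%, the new therapy 219/375 = 58.4% → Drug B
Overall: Drug B 356/795 = 44.8%, the new therapy 421/810 = 52.0% → the new therapy
Drug B wins each disease group but the new therapy wins overall — the comparison reverses. Drug B's patients skew toward stage IV, which has a lower base rate.

Yes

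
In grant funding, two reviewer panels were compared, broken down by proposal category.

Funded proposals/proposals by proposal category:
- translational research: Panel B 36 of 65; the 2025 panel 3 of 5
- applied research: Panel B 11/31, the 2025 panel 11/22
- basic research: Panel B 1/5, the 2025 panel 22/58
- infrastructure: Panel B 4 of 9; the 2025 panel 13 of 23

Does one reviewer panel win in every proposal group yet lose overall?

Translational research: Panel B 36/65 = 55.4%, the 2025 panel 3/5 = 60.0% → the 2025 panel
Applied research: Panel B 11/31 = 35.5%, the 2025 panel 11/22 = 50.0% → the 2025 panel
Basic research: Panel B 1/5 = 20.0%, the 2025 panel 22/58 = 37.9% → the 2025 panel
Infrastructure: Panel B 4/9 = 44.4%, the 2025 panel 13/23 = 56.5% → the 2025 panel
Overall: Panel B 52/110 = 47.3%, the 2025 panel 49/108 = 45.4% → Panel B
The 2025 panel wins each proposal group but Panel B wins overall — the comparison reverses. The 2025 panel's proposals skew toward basic research, which has a lower base rate.

Yes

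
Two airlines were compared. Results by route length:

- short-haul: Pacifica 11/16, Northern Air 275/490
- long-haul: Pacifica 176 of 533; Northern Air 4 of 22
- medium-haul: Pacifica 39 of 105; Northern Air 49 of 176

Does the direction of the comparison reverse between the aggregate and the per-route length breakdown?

Short-haul: Pacifica 11/16 = 68.8%, Northern Air 275/490 = 56.1% → Pacifica
Long-haul: Pacifica 176/533 = 33.0%, Northern Air 4/22 = 18.2% → Pacifica
Medium-haul: Pacifica 39/105 = 37.1%, Northern Air 49/176 = 27.8% → Pacifica
Overall: Pacifica 226/654 = 34.6%, Northern Air 328/688 = 47.7% → Northern Air
Pacifica wins each route group but Northern Air wins overall — the comparison reverses. Pacifica's flights skew toward long-haul, which has a lower base rate.

Yes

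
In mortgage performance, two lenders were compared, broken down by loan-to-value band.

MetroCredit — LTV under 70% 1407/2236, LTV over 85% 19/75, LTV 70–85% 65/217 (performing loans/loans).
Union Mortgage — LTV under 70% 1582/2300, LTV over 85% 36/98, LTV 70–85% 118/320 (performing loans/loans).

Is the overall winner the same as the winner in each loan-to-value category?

Yes

LTV under 70%: MetroCredit 1407/2236 = 62.9%, Union Mortgage 1582/2300 = 68.8% → Union Mortgage
LTV over 85%: MetroCredit 19/75 = 25.3%, Union Mortgage 36/98 = 36.7% → Union Mortgage
LTV 70–85%: MetroCredit 65/217 = 30.0%, Union Mortgage 118/320 = 36.9% → Union Mortgage
Overall: MetroCredit 1491/2528 = 59.0%, Union Mortgage 1736/2718 = 63.9% → Union Mortgage
Union Mortgage wins overall and in every loan-to-value group — no reversal.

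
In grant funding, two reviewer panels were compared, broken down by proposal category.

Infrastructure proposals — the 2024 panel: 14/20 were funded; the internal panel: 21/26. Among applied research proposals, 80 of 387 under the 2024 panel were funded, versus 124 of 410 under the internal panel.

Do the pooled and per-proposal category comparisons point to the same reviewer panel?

Yes

Infrastructure: the 2024 panel 14/20 = 70.0%, the internal panel 21/26 = 80.8% → the internal panel
Applied research: the 2024 panel 80/387 = 20.7%, the internal panel 124/410 = 30.2% → the internal panel
Overall: the 2024 panel 94/407 = 23.1%, the internal panel 145/436 = 33.3% → the internal panel
The internal panel wins overall and in every proposal group — no reversal.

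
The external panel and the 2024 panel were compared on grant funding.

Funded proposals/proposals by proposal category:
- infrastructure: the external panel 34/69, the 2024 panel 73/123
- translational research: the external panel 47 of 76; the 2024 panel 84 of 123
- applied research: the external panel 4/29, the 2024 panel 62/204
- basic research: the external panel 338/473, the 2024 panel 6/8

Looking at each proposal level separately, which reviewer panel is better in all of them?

Infrastructure: the external panel 34/69 = 49.3%, the 2024 panel 73/123 = 59.3% → the 2024 panel
Translational research: the external panel 47/76 = 61.8%, the 2024 panel 84/123 = 68.3% → the 2024 panel
Applied research: the external panel 4/29 = 13.8%, the 2024 panel 62/204 = 30.4% → the 2024 panel
Basic research: the external panel 338/473 = 71.5%, the 2024 panel 6/8 = 75.0% → the 2024 panel
The 2024 panel has the higher rate in all 4 groups.

the 2024 panel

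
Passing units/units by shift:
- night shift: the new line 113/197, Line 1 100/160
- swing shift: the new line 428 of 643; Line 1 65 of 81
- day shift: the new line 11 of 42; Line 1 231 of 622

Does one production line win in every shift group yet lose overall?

Night shift: the new line 113/197 = 57.4%, Line 1 100/160 = 62.5% → Line 1
Swing shift: the new line 428/643 = 66.6%, Line 1 65/81 = 80.2% → Line 1
Day shift: the new line 11/42 = 26.2%, Line 1 231/622 = 37.1% → Line 1
Overall: the new line 552/882 = 62.6%, Line 1 396/863 = 45.9% → the new line
Line 1 wins each shift group but the new line wins overall — the comparison reverses. Line 1's units skew toward day shift, which has a lower base rate.

Yes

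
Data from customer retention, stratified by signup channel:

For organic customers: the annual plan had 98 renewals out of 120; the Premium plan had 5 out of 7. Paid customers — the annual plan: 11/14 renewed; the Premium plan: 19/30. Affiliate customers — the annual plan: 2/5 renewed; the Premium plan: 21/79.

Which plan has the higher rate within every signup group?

the annual plan

Organic: the annual plan 98/120 = 81.7%, the Premium plan 5/7 = 71.4% → the annual plan
Paid: the annual plan 11/14 = 78.6%, the Premium plan 19/30 = 63.3% → the annual plan
Affiliate: the annual plan 2/5 = 40.0%, the Premium plan 21/79 = 26.6% → the annual plan
The annual plan has the higher rate in all 3 groups.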